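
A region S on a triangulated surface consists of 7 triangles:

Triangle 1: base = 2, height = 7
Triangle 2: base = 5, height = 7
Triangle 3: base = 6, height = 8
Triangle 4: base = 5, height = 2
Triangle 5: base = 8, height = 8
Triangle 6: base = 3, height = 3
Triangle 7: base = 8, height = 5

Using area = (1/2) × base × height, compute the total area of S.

(1/2)×2×7 + (1/2)×5×7 + (1/2)×6×8 + (1/2)×5×2 + (1/2)×8×8 + (1/2)×3×3 + (1/2)×8×5 = 110.0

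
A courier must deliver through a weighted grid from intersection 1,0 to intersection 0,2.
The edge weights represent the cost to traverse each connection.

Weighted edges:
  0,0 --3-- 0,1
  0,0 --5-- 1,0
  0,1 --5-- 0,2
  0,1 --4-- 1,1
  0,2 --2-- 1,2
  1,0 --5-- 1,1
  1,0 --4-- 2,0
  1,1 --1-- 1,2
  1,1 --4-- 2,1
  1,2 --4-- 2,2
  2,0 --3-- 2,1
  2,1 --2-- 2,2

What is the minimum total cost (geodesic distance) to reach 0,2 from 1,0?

Shortest path: 1,0 → 1,1 → 1,2 → 0,2, total weight = 8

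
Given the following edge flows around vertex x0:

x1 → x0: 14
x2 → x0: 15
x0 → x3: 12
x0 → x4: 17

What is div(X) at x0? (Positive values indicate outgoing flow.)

Divergence = sum of outgoing flows = (-14) + (-15) + 12 + 17 = 0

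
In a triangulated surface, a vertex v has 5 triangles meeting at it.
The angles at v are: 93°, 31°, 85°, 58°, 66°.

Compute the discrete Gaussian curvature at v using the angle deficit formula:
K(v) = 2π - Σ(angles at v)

Sum of angles = 333°. K = 360° - 333° = 27° = 3π/20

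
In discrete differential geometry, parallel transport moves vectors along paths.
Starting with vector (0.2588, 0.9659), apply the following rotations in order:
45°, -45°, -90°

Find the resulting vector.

Total rotation: 45° + (-45°) + (-90°) = -90°. Final vector: (0.9659, -0.2588)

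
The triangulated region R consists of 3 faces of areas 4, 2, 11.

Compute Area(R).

4 + 2 + 11 = 17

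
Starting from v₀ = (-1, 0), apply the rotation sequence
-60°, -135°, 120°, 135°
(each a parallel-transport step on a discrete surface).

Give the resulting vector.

Total rotation: (-60°) + (-135°) + 120° + 135° = 60°. Final vector: (-0.5000, -0.8660)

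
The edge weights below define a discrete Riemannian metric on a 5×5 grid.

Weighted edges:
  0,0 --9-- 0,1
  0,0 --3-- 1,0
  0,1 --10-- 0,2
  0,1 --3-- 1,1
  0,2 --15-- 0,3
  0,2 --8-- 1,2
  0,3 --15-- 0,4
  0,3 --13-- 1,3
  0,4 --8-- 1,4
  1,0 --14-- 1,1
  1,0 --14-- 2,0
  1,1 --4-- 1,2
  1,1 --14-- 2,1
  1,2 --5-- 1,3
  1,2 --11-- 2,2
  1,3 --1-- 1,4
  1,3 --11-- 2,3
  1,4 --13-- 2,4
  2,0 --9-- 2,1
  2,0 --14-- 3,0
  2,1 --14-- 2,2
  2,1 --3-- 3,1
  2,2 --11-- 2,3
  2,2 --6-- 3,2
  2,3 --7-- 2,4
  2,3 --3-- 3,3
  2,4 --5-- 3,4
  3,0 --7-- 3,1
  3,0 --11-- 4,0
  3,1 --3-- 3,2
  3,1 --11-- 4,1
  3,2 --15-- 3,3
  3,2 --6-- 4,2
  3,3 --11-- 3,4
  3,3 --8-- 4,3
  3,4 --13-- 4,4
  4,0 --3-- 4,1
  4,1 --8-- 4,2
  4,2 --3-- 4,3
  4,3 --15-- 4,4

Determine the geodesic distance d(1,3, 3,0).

Shortest path: 1,3 → 1,2 → 2,2 → 3,2 → 3,1 → 3,0, total weight = 32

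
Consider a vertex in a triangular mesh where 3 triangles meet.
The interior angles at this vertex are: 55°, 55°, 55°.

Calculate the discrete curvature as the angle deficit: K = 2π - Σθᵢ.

Sum of angles = 165°. K = 360° - 165° = 195°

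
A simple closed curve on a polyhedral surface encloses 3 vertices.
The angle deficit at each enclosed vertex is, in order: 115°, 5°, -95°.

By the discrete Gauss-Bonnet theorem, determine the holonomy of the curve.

Holonomy = total enclosed curvature = 115° + 5° + (-95°) = 25°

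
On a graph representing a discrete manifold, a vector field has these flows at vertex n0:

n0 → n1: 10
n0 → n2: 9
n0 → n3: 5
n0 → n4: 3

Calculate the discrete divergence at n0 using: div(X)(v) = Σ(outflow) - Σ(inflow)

Divergence = sum of outgoing flows = 10 + 9 + 5 + 3 = 27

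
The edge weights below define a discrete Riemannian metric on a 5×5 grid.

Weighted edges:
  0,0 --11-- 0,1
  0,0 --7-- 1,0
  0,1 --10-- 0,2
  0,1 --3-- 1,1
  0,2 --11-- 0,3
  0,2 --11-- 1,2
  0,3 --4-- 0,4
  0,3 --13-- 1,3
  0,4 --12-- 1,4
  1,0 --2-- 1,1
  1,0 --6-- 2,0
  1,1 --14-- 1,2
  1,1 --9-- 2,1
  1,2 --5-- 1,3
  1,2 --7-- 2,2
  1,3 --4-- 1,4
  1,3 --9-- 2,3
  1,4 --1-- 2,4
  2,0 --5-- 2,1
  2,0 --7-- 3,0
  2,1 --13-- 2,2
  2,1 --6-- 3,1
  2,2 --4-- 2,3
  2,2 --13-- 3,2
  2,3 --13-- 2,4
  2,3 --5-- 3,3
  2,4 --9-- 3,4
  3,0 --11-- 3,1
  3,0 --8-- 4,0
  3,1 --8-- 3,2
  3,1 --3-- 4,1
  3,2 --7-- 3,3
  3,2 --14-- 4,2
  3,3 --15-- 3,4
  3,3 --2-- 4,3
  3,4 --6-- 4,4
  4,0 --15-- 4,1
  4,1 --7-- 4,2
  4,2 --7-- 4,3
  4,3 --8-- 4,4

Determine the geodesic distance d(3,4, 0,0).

Shortest path: 3,4 → 2,4 → 1,4 → 1,3 → 1,2 → 1,1 → 1,0 → 0,0, total weight = 42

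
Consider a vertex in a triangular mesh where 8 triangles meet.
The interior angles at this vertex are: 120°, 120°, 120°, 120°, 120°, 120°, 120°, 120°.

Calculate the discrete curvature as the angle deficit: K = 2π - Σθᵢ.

Sum of angles = 960°. K = 360° - 960° = -600° = -10π/3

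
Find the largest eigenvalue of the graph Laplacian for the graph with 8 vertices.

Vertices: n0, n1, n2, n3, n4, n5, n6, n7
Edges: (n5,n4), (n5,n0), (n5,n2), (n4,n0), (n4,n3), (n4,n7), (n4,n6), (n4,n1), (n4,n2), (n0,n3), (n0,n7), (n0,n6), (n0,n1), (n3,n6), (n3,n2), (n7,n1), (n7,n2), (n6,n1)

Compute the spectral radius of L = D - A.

Degrees: deg(n0) = 6, deg(n1) = 4, deg(n2) = 4, deg(n3) = 4, deg(n4) = 7, deg(n5) = 3, deg(n6) = 4, deg(n7) = 4.
L = D − A with rows/columns ordered (n0, n1, n2, n3, n4, n5, n6, n7):
  [ 6, -1,  0, -1, -1, -1, -1, -1]
  [-1,  4,  0,  0, -1,  0, -1, -1]
  [ 0,  0,  4, -1, -1, -1,  0, -1]
  [-1,  0, -1,  4, -1,  0, -1,  0]
  [-1, -1, -1, -1,  7, -1, -1, -1]
  [-1,  0, -1,  0, -1,  3,  0,  0]
  [-1, -1,  0, -1, -1,  0,  4,  0]
  [-1, -1, -1,  0, -1,  0,  0,  4]
Characteristic polynomial: det(λI − L) = λ(λ² − 8λ + 14)(λ² − 9λ + 19)(λ² − 11λ + 27)(λ − 8).
Roots: λ = 0; (λ² − 8λ + 14) = 0 ⇒ λ = 4 ± √2 ≈ 2.5858, 5.4142; (λ² − 9λ + 19) = 0 ⇒ λ = (9 ± √5)/2 ≈ 3.382, 5.618; (λ² − 11λ + 27) = 0 ⇒ λ = (11 ± √13)/2 ≈ 3.6972, 7.3028; (λ − 8) = 0 ⇒ λ = 8.
(Check: the roots sum (with multiplicity) to 36, matching trace L = Σdeg = 2·18 = 36.)
Laplacian eigenvalues: [0.0, 2.5858, 3.382, 3.6972, 5.4142, 5.618, 7.3028, 8.0]. Largest eigenvalue (spectral radius) = 8.0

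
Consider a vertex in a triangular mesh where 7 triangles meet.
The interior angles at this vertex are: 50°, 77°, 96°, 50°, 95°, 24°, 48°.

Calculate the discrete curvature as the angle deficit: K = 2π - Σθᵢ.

Sum of angles = 440°. K = 360° - 440° = -80° = -4π/9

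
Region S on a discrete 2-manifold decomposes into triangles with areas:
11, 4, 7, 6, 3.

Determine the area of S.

11 + 4 + 7 + 6 + 3 = 31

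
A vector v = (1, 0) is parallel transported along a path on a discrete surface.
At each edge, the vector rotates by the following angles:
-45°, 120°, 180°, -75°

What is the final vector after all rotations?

Total rotation: (-45°) + 120° + 180° + (-75°) = 180°. Final vector: (-1, 0)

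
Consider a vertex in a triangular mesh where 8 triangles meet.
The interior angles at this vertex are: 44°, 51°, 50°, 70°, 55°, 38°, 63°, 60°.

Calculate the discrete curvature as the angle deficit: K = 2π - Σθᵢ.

Sum of angles = 431°. K = 360° - 431° = -71° = -71π/180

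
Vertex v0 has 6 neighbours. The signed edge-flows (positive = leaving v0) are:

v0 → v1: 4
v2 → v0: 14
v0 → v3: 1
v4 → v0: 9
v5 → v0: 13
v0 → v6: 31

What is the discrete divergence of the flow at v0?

Divergence = sum of outgoing flows = 4 + (-14) + 1 + (-9) + (-13) + 31 = 0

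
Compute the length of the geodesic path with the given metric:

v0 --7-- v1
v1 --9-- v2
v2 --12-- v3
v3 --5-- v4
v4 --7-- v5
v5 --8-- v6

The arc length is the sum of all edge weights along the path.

Arc length = 7 + 9 + 12 + 5 + 7 + 8 = 48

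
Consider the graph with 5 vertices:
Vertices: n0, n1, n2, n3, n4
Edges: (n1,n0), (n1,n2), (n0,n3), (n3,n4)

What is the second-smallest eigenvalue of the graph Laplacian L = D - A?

Degrees: deg(n0) = 2, deg(n1) = 2, deg(n2) = 1, deg(n3) = 2, deg(n4) = 1.
L = D − A with rows/columns ordered (n0, n1, n2, n3, n4):
  [ 2, -1,  0, -1,  0]
  [-1,  2, -1,  0,  0]
  [ 0, -1,  1,  0,  0]
  [-1,  0,  0,  2, -1]
  [ 0,  0,  0, -1,  1]
Characteristic polynomial: det(λI − L) = λ(λ² − 3λ + 1)(λ² − 5λ + 5).
Roots: λ = 0; (λ² − 3λ + 1) = 0 ⇒ λ = (3 ± √5)/2 ≈ 0.382, 2.618; (λ² − 5λ + 5) = 0 ⇒ λ = (5 ± √5)/2 ≈ 1.382, 3.618.
(Check: the roots sum (with multiplicity) to 8, matching trace L = Σdeg = 2·4 = 8.)
Laplacian eigenvalues: [0.0, 0.382, 1.382, 2.618, 3.618]. Algebraic connectivity (smallest non-zero eigenvalue) = 0.382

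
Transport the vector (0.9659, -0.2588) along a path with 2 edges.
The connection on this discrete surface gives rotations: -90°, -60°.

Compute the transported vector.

Total rotation: (-90°) + (-60°) = -150°. Final vector: (-0.9659, -0.2588)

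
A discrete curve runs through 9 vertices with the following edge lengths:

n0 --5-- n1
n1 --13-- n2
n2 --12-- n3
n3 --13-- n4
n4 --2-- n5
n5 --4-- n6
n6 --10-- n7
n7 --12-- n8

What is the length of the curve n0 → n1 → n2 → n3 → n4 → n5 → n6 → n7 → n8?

Arc length = 5 + 13 + 12 + 13 + 2 + 4 + 10 + 12 = 71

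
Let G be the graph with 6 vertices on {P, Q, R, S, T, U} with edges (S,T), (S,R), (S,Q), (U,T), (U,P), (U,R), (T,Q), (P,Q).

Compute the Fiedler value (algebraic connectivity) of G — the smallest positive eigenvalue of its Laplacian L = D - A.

Degrees: deg(P) = 2, deg(Q) = 3, deg(R) = 2, deg(S) = 3, deg(T) = 3, deg(U) = 3.
L = D − A with rows/columns ordered (P, Q, R, S, T, U):
  [ 2, -1,  0,  0,  0, -1]
  [-1,  3,  0, -1, -1,  0]
  [ 0,  0,  2, -1,  0, -1]
  [ 0, -1, -1,  3, -1,  0]
  [ 0, -1,  0, -1,  3, -1]
  [-1,  0, -1,  0, -1,  3]
Characteristic polynomial: det(λI − L) = λ(λ² − 6λ + 7)(λ − 2)(λ − 3)(λ − 5).
Roots: λ = 0; (λ² − 6λ + 7) = 0 ⇒ λ = 3 ± √2 ≈ 1.5858, 4.4142; (λ − 2) = 0 ⇒ λ = 2; (λ − 3) = 0 ⇒ λ = 3; (λ − 5) = 0 ⇒ λ = 5.
(Check: the roots sum (with multiplicity) to 16, matching trace L = Σdeg = 2·8 = 16.)
Laplacian eigenvalues: [0.0, 1.5858, 2.0, 3.0, 4.4142, 5.0]. Algebraic connectivity (smallest non-zero eigenvalue) = 1.5858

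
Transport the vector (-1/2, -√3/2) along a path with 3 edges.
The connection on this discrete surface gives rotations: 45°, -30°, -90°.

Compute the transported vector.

Total rotation: 45° + (-30°) + (-90°) = -75°. Final vector: (-0.9659, 0.2588)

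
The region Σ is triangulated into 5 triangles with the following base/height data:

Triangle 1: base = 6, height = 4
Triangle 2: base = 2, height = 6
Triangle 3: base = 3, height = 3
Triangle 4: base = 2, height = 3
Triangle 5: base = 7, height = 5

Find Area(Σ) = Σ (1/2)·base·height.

(1/2)×6×4 + (1/2)×2×6 + (1/2)×3×3 + (1/2)×2×3 + (1/2)×7×5 = 43.0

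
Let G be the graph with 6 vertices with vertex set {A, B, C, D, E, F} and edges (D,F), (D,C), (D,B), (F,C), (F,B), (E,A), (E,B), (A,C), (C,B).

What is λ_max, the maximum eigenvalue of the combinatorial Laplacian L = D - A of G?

Degrees: deg(A) = 2, deg(B) = 4, deg(C) = 4, deg(D) = 3, deg(E) = 2, deg(F) = 3.
L = D − A with rows/columns ordered (A, B, C, D, E, F):
  [ 2,  0, -1,  0, -1,  0]
  [ 0,  4, -1, -1, -1, -1]
  [-1, -1,  4, -1,  0, -1]
  [ 0, -1, -1,  3,  0, -1]
  [-1, -1,  0,  0,  2,  0]
  [ 0, -1, -1, -1,  0,  3]
Characteristic polynomial: det(λI − L) = λ(λ² − 6λ + 6)(λ² − 8λ + 14)(λ − 4).
Roots: λ = 0; (λ² − 6λ + 6) = 0 ⇒ λ = 3 ± √3 ≈ 1.2679, 4.7321; (λ² − 8λ + 14) = 0 ⇒ λ = 4 ± √2 ≈ 2.5858, 5.4142; (λ − 4) = 0 ⇒ λ = 4.
(Check: the roots sum (with multiplicity) to 18, matching trace L = Σdeg = 2·9 = 18.)
Laplacian eigenvalues: [0.0, 1.2679, 2.5858, 4.0, 4.7321, 5.4142]. Largest eigenvalue (spectral radius) = 5.4142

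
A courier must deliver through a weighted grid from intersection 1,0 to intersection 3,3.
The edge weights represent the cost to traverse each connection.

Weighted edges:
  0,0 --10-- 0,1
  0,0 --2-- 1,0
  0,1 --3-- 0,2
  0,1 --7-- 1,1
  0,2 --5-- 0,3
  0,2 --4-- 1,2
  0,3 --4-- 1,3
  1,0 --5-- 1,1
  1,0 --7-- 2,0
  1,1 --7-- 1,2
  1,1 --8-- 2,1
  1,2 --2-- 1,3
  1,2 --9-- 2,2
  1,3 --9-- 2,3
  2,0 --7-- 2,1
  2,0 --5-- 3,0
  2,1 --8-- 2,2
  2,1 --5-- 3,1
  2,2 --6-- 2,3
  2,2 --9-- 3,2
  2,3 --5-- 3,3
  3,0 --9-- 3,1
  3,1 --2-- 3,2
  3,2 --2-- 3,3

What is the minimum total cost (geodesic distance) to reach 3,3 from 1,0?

Shortest path: 1,0 → 1,1 → 2,1 → 3,1 → 3,2 → 3,3, total weight = 22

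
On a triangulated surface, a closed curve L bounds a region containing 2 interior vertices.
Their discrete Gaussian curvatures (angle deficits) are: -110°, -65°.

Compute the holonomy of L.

Holonomy = total enclosed curvature = (-110°) + (-65°) = -175°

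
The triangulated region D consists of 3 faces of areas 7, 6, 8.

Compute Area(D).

7 + 6 + 8 = 21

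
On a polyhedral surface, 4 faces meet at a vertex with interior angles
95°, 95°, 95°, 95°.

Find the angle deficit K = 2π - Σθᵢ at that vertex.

Sum of angles = 380°. K = 360° - 380° = -20° = -π/9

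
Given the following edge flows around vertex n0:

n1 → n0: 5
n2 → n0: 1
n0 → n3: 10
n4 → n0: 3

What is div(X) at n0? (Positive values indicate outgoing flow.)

Divergence = sum of outgoing flows = (-5) + (-1) + 10 + (-3) = 1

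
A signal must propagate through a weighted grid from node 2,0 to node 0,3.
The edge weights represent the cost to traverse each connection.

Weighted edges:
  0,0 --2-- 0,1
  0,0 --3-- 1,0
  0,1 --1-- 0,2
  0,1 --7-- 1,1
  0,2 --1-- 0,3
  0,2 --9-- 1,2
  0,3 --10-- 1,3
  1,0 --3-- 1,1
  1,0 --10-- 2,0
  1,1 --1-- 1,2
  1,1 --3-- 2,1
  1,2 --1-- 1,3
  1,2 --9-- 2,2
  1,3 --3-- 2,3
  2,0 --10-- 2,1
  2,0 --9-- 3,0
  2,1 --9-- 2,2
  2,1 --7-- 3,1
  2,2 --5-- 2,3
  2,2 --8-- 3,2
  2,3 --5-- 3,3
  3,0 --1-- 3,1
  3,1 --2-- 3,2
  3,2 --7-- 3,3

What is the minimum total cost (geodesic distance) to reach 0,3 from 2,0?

Shortest path: 2,0 → 1,0 → 0,0 → 0,1 → 0,2 → 0,3, total weight = 17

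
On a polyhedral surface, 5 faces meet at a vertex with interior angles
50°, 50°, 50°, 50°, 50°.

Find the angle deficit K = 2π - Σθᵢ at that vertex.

Sum of angles = 250°. K = 360° - 250° = 110°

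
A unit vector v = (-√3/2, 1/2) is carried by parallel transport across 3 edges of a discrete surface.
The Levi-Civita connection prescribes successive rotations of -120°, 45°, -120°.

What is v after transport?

Total rotation: (-120°) + 45° + (-120°) = -195° ≡ 165° (mod 360°). Final vector: (0.7071, -0.7071)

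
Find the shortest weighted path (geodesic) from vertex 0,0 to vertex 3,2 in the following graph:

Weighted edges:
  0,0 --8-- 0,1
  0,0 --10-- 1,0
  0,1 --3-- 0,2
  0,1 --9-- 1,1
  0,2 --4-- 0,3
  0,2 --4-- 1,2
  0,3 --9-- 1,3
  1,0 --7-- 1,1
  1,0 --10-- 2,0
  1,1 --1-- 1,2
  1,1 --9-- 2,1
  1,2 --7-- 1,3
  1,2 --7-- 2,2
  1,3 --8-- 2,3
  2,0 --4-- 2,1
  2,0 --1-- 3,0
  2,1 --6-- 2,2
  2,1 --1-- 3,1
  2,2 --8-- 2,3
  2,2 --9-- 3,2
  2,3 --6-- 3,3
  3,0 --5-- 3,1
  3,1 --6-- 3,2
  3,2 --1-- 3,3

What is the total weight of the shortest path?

Shortest path: 0,0 → 0,1 → 0,2 → 1,2 → 2,2 → 3,2, total weight = 31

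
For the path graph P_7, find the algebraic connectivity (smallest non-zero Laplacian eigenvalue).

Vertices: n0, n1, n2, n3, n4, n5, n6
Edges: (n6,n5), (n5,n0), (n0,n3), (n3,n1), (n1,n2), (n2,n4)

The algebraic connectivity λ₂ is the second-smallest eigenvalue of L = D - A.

The path graph P_n has Laplacian eigenvalues λ_k = 2 − 2cos(kπ/n), k = 0, 1, …, n−1. Here n = 7:
k=0: 2 − 2cos(0) = 0.0; k=1: 2 − 2cos(π/7) = 0.1981; k=2: 2 − 2cos(2π/7) = 0.753; k=3: 2 − 2cos(3π/7) = 1.555; k=4: 2 − 2cos(4π/7) = 2.445; k=5: 2 − 2cos(5π/7) = 3.247; k=6: 2 − 2cos(6π/7) = 3.8019.
Laplacian eigenvalues: [0.0, 0.1981, 0.753, 1.555, 2.445, 3.247, 3.8019]. Algebraic connectivity (smallest non-zero eigenvalue) = 0.1981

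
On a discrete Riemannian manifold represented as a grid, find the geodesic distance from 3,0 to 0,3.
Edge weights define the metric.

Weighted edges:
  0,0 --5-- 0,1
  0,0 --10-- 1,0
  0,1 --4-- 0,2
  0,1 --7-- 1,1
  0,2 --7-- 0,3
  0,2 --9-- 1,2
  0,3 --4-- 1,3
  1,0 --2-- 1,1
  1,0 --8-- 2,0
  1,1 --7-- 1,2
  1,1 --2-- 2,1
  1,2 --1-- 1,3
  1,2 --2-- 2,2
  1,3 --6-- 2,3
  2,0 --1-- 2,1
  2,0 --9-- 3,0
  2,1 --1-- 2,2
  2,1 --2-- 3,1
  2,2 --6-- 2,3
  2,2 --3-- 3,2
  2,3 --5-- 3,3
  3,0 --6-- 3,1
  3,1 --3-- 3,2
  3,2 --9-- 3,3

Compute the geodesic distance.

Shortest path: 3,0 → 3,1 → 2,1 → 2,2 → 1,2 → 1,3 → 0,3, total weight = 16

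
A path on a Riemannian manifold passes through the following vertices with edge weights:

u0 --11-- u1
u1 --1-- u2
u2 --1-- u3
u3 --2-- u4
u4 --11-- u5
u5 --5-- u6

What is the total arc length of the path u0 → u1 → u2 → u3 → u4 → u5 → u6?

Arc length = 11 + 1 + 1 + 2 + 11 + 5 = 31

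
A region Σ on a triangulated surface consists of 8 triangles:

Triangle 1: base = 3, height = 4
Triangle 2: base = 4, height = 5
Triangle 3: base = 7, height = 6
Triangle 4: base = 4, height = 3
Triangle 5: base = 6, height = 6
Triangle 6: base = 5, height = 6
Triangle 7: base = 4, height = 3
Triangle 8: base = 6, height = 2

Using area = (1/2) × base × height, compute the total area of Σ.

(1/2)×3×4 + (1/2)×4×5 + (1/2)×7×6 + (1/2)×4×3 + (1/2)×6×6 + (1/2)×5×6 + (1/2)×4×3 + (1/2)×6×2 = 88.0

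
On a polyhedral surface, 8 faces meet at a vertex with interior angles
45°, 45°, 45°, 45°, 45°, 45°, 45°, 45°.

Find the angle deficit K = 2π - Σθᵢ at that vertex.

Sum of angles = 360°. K = 360° - 360° = 0°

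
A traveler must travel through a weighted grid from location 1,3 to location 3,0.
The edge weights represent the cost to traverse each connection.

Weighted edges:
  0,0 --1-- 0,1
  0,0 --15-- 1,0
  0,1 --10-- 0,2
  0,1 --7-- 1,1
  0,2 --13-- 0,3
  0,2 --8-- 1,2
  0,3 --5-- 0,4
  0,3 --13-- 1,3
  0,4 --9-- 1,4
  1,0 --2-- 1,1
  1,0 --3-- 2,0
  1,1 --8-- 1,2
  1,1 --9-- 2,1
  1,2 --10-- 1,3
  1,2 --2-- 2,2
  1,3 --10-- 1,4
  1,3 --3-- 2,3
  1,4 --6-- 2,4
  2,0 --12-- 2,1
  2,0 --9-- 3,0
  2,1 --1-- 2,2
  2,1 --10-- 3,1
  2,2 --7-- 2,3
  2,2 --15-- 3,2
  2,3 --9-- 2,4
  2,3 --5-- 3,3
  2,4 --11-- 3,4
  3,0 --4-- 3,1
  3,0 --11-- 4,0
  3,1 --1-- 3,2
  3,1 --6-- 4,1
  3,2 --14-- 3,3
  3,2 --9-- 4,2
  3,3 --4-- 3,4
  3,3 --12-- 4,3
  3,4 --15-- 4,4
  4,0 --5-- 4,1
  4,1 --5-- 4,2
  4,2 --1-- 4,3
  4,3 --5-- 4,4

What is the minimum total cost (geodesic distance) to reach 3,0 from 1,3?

Shortest path: 1,3 → 2,3 → 2,2 → 2,1 → 3,1 → 3,0, total weight = 25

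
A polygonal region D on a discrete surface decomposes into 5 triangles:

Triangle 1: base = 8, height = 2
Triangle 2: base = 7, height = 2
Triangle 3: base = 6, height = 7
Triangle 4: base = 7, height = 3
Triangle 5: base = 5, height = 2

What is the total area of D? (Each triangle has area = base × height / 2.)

(1/2)×8×2 + (1/2)×7×2 + (1/2)×6×7 + (1/2)×7×3 + (1/2)×5×2 = 51.5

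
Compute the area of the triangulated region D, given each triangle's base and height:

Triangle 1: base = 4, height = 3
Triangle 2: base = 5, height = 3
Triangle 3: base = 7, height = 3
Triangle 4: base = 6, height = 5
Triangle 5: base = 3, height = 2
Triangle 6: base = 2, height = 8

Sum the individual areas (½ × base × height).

(1/2)×4×3 + (1/2)×5×3 + (1/2)×7×3 + (1/2)×6×5 + (1/2)×3×2 + (1/2)×2×8 = 50.0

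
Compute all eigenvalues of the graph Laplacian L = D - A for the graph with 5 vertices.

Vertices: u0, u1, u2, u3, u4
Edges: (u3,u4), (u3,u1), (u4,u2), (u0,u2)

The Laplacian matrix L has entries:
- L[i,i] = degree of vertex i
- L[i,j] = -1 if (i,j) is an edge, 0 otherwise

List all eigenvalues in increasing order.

Degrees: deg(u0) = 1, deg(u1) = 1, deg(u2) = 2, deg(u3) = 2, deg(u4) = 2.
L = D − A with rows/columns ordered (u0, u1, u2, u3, u4):
  [ 1,  0, -1,  0,  0]
  [ 0,  1,  0, -1,  0]
  [-1,  0,  2,  0, -1]
  [ 0, -1,  0,  2, -1]
  [ 0,  0, -1, -1,  2]
Characteristic polynomial: det(λI − L) = λ(λ² − 3λ + 1)(λ² − 5λ + 5).
Roots: λ = 0; (λ² − 3λ + 1) = 0 ⇒ λ = (3 ± √5)/2 ≈ 0.382, 2.618; (λ² − 5λ + 5) = 0 ⇒ λ = (5 ± √5)/2 ≈ 1.382, 3.618.
(Check: the roots sum (with multiplicity) to 8, matching trace L = Σdeg = 2·4 = 8.)
Laplacian eigenvalues (increasing order): [0.0, 0.382, 1.382, 2.618, 3.618]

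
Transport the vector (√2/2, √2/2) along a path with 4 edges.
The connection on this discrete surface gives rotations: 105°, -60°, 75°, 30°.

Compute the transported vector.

Total rotation: 105° + (-60°) + 75° + 30° = 150°. Final vector: (-0.9659, -0.2588)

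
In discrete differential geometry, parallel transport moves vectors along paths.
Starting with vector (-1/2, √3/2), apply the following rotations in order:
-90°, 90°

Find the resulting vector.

Total rotation: (-90°) + 90° = 0°. Final vector: (-0.5000, 0.8660)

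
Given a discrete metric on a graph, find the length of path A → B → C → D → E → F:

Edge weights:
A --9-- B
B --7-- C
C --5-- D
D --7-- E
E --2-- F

Arc length = 9 + 7 + 5 + 7 + 2 = 30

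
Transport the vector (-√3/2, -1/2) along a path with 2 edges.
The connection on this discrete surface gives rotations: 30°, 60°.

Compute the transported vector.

Total rotation: 30° + 60° = 90°. Final vector: (0.5000, -0.8660)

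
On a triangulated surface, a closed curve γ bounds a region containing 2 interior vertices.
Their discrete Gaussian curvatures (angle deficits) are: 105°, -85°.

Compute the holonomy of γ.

Holonomy = total enclosed curvature = 105° + (-85°) = 20°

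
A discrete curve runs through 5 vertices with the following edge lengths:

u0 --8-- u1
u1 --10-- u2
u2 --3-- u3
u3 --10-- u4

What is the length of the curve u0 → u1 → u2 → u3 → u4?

Arc length = 8 + 10 + 3 + 10 = 31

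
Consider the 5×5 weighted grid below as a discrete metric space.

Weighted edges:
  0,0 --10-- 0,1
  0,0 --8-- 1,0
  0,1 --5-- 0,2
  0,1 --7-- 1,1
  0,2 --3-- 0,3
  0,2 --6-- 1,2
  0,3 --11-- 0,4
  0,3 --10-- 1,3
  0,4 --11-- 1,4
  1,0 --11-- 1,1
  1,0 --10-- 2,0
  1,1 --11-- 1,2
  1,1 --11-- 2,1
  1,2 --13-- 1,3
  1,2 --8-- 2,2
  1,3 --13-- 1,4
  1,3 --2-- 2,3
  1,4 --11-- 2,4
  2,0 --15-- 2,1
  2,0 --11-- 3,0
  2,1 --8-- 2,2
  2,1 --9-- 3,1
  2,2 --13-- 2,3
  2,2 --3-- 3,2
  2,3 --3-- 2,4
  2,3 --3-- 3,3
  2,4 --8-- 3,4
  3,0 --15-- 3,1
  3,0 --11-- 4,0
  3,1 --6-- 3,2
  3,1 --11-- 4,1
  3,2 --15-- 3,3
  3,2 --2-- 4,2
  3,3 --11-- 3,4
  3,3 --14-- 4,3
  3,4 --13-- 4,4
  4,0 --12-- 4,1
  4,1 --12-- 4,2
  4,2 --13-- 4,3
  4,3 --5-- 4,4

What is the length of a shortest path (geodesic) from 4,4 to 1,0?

Shortest path: 4,4 → 4,3 → 4,2 → 3,2 → 2,2 → 1,2 → 1,1 → 1,0, total weight = 53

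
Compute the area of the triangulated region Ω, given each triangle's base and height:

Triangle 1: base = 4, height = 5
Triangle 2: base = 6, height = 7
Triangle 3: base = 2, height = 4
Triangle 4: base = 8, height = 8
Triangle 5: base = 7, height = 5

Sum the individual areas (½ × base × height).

(1/2)×4×5 + (1/2)×6×7 + (1/2)×2×4 + (1/2)×8×8 + (1/2)×7×5 = 84.5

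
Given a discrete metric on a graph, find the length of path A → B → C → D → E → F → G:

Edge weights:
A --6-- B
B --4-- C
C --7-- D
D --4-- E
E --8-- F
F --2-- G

Arc length = 6 + 4 + 7 + 4 + 8 + 2 = 31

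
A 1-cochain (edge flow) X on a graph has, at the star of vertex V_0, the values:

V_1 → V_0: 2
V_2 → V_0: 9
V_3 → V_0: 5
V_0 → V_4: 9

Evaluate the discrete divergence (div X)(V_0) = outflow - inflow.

Divergence = sum of outgoing flows = (-2) + (-9) + (-5) + 9 = -7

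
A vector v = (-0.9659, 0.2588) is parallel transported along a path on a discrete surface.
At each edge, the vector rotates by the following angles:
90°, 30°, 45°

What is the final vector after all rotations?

Total rotation: 90° + 30° + 45° = 165°. Final vector: (0.8660, -0.5000)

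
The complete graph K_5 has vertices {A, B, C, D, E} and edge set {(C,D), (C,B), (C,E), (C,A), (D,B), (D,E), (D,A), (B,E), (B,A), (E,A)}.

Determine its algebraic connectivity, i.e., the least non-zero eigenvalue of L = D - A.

For the complete graph K_n, L = nI − J (J = all-ones matrix). J has eigenvalues n (once, eigenvector 𝟙) and 0 (multiplicity n−1), so L has eigenvalues 0 (once) and n (multiplicity n−1). Here n = 5: eigenvalue 0 once and 5 with multiplicity 4.
Laplacian eigenvalues: [0.0, 5.0, 5.0, 5.0, 5.0]. Algebraic connectivity (smallest non-zero eigenvalue) = 5.0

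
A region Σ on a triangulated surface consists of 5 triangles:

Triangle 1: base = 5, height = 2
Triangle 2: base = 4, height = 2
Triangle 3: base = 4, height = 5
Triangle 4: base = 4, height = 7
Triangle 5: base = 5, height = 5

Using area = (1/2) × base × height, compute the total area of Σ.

(1/2)×5×2 + (1/2)×4×2 + (1/2)×4×5 + (1/2)×4×7 + (1/2)×5×5 = 45.5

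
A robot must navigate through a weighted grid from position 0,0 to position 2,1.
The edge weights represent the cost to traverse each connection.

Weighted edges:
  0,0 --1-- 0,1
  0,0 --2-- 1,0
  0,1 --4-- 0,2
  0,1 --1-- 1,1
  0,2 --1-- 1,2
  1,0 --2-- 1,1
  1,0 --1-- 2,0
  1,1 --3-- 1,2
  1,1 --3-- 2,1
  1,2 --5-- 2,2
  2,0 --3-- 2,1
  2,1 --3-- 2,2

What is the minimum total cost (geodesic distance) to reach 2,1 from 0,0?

Shortest path: 0,0 → 0,1 → 1,1 → 2,1, total weight = 5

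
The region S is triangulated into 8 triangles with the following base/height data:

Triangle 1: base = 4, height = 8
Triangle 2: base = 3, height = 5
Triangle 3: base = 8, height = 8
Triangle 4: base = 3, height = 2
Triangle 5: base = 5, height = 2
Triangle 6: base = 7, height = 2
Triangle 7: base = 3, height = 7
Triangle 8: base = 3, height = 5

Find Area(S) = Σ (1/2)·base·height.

(1/2)×4×8 + (1/2)×3×5 + (1/2)×8×8 + (1/2)×3×2 + (1/2)×5×2 + (1/2)×7×2 + (1/2)×3×7 + (1/2)×3×5 = 88.5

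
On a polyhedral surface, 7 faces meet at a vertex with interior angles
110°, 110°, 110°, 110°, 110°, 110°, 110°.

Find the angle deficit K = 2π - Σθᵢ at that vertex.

Sum of angles = 770°. K = 360° - 770° = -410° = -41π/18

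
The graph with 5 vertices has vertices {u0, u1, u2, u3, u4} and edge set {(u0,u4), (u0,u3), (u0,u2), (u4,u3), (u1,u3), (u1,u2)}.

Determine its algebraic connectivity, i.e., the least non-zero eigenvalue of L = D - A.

Degrees: deg(u0) = 3, deg(u1) = 2, deg(u2) = 2, deg(u3) = 3, deg(u4) = 2.
L = D − A with rows/columns ordered (u0, u1, u2, u3, u4):
  [ 3,  0, -1, -1, -1]
  [ 0,  2, -1, -1,  0]
  [-1, -1,  2,  0,  0]
  [-1, -1,  0,  3, -1]
  [-1,  0,  0, -1,  2]
Characteristic polynomial: det(λI − L) = λ(λ² − 5λ + 5)(λ² − 7λ + 11).
Roots: λ = 0; (λ² − 5λ + 5) = 0 ⇒ λ = (5 ± √5)/2 ≈ 1.382, 3.618; (λ² − 7λ + 11) = 0 ⇒ λ = (7 ± √5)/2 ≈ 2.382, 4.618.
(Check: the roots sum (with multiplicity) to 12, matching trace L = Σdeg = 2·6 = 12.)
Laplacian eigenvalues: [0.0, 1.382, 2.382, 3.618, 4.618]. Algebraic connectivity (smallest non-zero eigenvalue) = 1.382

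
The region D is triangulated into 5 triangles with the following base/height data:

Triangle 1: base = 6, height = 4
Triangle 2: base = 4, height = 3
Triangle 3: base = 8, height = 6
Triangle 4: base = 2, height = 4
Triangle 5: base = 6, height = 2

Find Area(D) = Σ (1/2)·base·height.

(1/2)×6×4 + (1/2)×4×3 + (1/2)×8×6 + (1/2)×2×4 + (1/2)×6×2 = 52.0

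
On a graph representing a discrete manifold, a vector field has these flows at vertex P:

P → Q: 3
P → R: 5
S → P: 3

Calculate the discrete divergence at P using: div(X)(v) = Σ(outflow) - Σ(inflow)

Divergence = sum of outgoing flows = 3 + 5 + (-3) = 5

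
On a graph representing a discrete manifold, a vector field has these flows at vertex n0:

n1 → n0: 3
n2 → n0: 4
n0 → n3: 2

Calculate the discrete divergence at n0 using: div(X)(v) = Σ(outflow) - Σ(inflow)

Divergence = sum of outgoing flows = (-3) + (-4) + 2 = -5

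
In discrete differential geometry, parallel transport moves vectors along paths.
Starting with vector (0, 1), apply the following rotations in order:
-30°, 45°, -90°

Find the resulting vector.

Total rotation: (-30°) + 45° + (-90°) = -75°. Final vector: (0.9659, 0.2588)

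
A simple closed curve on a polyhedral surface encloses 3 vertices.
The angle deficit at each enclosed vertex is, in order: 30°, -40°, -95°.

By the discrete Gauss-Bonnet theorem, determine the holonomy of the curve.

Holonomy = total enclosed curvature = 30° + (-40°) + (-95°) = -105°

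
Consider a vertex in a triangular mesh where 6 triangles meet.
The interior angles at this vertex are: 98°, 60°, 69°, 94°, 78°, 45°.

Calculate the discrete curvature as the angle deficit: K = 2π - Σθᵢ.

Sum of angles = 444°. K = 360° - 444° = -84° = -7π/15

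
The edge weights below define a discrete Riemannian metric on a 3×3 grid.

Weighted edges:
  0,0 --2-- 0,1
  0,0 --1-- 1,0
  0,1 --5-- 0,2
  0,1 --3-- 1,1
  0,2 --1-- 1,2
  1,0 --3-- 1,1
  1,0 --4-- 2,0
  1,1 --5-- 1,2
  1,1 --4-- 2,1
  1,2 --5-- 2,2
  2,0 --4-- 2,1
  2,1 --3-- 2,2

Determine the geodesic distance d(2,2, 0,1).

Shortest path: 2,2 → 2,1 → 1,1 → 0,1, total weight = 10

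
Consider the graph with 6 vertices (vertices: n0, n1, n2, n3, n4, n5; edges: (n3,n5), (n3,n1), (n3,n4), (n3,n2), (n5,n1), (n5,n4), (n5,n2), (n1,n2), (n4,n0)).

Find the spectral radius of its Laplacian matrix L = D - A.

Degrees: deg(n0) = 1, deg(n1) = 3, deg(n2) = 3, deg(n3) = 4, deg(n4) = 3, deg(n5) = 4.
L = D − A with rows/columns ordered (n0, n1, n2, n3, n4, n5):
  [ 1,  0,  0,  0, -1,  0]
  [ 0,  3, -1, -1,  0, -1]
  [ 0, -1,  3, -1,  0, -1]
  [ 0, -1, -1,  4, -1, -1]
  [-1,  0,  0, -1,  3, -1]
  [ 0, -1, -1, -1, -1,  4]
Characteristic polynomial: det(λI − L) = λ(λ² − 6λ + 4)(λ − 3)(λ − 4)(λ − 5).
Roots: λ = 0; (λ² − 6λ + 4) = 0 ⇒ λ = 3 ± √5 ≈ 0.7639, 5.2361; (λ − 3) = 0 ⇒ λ = 3; (λ − 4) = 0 ⇒ λ = 4; (λ − 5) = 0 ⇒ λ = 5.
(Check: the roots sum (with multiplicity) to 18, matching trace L = Σdeg = 2·9 = 18.)
Laplacian eigenvalues: [0.0, 0.7639, 3.0, 4.0, 5.0, 5.2361]. Largest eigenvalue (spectral radius) = 5.2361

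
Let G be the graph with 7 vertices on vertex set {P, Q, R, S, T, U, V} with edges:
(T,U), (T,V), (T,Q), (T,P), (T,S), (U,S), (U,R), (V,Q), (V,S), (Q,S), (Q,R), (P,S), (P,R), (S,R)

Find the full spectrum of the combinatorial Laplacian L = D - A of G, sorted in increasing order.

Degrees: deg(P) = 3, deg(Q) = 4, deg(R) = 4, deg(S) = 6, deg(T) = 5, deg(U) = 3, deg(V) = 3.
L = D − A with rows/columns ordered (P, Q, R, S, T, U, V):
  [ 3,  0, -1, -1, -1,  0,  0]
  [ 0,  4, -1, -1, -1,  0, -1]
  [-1, -1,  4, -1,  0, -1,  0]
  [-1, -1, -1,  6, -1, -1, -1]
  [-1, -1,  0, -1,  5, -1, -1]
  [ 0,  0, -1, -1, -1,  3,  0]
  [ 0, -1,  0, -1, -1,  0,  3]
Characteristic polynomial: det(λI − L) = λ(λ² − 9λ + 16)(λ − 3)(λ − 4)(λ − 5)(λ − 7).
Roots: λ = 0; (λ² − 9λ + 16) = 0 ⇒ λ = (9 ± √17)/2 ≈ 2.4384, 6.5616; (λ − 3) = 0 ⇒ λ = 3; (λ − 4) = 0 ⇒ λ = 4; (λ − 5) = 0 ⇒ λ = 5; (λ − 7) = 0 ⇒ λ = 7.
(Check: the roots sum (with multiplicity) to 28, matching trace L = Σdeg = 2·14 = 28.)
Laplacian eigenvalues (increasing order): [0.0, 2.4384, 3.0, 4.0, 5.0, 6.5616, 7.0]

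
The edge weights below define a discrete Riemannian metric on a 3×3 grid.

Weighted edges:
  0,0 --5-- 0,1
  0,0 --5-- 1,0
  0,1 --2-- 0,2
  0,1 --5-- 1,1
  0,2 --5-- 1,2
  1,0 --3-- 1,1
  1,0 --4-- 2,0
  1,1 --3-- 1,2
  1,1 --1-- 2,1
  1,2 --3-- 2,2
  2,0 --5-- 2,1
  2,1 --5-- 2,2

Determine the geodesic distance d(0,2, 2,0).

Shortest path: 0,2 → 0,1 → 1,1 → 2,1 → 2,0, total weight = 13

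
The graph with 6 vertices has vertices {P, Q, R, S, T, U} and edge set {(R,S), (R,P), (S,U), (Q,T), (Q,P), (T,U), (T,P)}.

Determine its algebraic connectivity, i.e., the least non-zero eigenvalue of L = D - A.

Degrees: deg(P) = 3, deg(Q) = 2, deg(R) = 2, deg(S) = 2, deg(T) = 3, deg(U) = 2.
L = D − A with rows/columns ordered (P, Q, R, S, T, U):
  [ 3, -1, -1,  0, -1,  0]
  [-1,  2,  0,  0, -1,  0]
  [-1,  0,  2, -1,  0,  0]
  [ 0,  0, -1,  2,  0, -1]
  [-1, -1,  0,  0,  3, -1]
  [ 0,  0,  0, -1, -1,  2]
Characteristic polynomial: det(λI − L) = λ(λ − 1)(λ² − 6λ + 7)(λ − 3)(λ − 4).
Roots: λ = 0; (λ − 1) = 0 ⇒ λ = 1; (λ² − 6λ + 7) = 0 ⇒ λ = 3 ± √2 ≈ 1.5858, 4.4142; (λ − 3) = 0 ⇒ λ = 3; (λ − 4) = 0 ⇒ λ = 4.
(Check: the roots sum (with multiplicity) to 14, matching trace L = Σdeg = 2·7 = 14.)
Laplacian eigenvalues: [0.0, 1.0, 1.5858, 3.0, 4.0, 4.4142]. Algebraic connectivity (smallest non-zero eigenvalue) = 1.0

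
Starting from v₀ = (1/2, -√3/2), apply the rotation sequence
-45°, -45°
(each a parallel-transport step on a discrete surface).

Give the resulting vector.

Total rotation: (-45°) + (-45°) = -90°. Final vector: (-0.8660, -0.5000)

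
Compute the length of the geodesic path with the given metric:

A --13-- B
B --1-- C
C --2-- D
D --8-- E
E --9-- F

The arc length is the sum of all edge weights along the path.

Arc length = 13 + 1 + 2 + 8 + 9 = 33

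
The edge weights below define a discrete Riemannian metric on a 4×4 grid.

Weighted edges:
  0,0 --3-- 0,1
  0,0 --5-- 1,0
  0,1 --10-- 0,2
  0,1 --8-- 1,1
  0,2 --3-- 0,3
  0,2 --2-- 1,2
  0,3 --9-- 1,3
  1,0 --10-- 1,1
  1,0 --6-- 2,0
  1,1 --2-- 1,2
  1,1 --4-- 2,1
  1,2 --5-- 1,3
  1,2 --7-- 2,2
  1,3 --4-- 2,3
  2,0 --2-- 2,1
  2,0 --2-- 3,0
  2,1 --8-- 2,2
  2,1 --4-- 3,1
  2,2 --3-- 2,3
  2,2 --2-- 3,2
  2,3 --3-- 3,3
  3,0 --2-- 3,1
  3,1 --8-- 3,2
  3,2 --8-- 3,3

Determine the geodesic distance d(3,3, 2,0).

Shortest path: 3,3 → 2,3 → 2,2 → 2,1 → 2,0, total weight = 16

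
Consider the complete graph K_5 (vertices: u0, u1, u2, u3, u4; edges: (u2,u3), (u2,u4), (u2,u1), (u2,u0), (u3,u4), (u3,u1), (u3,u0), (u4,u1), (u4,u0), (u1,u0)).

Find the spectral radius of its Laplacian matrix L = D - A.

For the complete graph K_n, L = nI − J (J = all-ones matrix). J has eigenvalues n (once, eigenvector 𝟙) and 0 (multiplicity n−1), so L has eigenvalues 0 (once) and n (multiplicity n−1). Here n = 5: eigenvalue 0 once and 5 with multiplicity 4.
Laplacian eigenvalues: [0.0, 5.0, 5.0, 5.0, 5.0]. Largest eigenvalue (spectral radius) = 5.0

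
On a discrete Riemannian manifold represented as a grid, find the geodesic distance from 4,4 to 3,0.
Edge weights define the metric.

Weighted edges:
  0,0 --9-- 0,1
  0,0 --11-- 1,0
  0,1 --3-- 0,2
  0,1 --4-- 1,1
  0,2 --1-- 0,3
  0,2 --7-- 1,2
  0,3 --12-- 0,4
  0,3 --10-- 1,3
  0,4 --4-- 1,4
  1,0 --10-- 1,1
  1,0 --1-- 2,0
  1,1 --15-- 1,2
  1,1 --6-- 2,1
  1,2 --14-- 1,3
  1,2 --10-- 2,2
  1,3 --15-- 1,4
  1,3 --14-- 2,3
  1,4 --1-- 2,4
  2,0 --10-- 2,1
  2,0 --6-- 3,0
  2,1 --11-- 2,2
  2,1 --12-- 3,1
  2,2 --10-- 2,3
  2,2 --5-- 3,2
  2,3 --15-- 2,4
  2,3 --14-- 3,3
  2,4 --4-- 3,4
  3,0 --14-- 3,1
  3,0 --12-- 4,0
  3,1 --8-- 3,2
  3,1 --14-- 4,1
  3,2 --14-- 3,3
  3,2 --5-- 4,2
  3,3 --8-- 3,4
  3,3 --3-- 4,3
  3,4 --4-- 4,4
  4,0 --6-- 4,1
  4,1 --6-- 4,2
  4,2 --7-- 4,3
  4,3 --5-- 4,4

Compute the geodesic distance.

Shortest path: 4,4 → 4,3 → 4,2 → 4,1 → 4,0 → 3,0, total weight = 36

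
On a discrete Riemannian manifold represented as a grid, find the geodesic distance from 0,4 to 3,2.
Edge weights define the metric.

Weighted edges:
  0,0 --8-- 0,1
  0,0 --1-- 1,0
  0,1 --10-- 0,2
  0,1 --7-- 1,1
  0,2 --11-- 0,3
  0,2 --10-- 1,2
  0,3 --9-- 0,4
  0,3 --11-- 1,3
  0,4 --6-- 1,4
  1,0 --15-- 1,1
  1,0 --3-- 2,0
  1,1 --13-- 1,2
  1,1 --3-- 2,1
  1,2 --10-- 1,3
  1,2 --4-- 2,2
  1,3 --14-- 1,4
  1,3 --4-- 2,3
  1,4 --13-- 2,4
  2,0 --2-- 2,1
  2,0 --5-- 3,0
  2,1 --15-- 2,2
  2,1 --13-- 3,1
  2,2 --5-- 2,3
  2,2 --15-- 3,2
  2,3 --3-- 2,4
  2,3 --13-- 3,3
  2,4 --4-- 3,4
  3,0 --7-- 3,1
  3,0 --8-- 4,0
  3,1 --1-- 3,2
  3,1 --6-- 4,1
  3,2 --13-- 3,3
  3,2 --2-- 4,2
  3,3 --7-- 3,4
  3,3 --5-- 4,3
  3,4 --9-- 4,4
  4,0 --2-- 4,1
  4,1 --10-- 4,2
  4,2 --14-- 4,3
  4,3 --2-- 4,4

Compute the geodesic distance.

Shortest path: 0,4 → 1,4 → 2,4 → 2,3 → 2,2 → 3,2, total weight = 42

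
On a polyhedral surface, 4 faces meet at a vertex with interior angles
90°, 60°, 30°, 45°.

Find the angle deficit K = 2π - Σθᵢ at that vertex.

Sum of angles = 225°. K = 360° - 225° = 135°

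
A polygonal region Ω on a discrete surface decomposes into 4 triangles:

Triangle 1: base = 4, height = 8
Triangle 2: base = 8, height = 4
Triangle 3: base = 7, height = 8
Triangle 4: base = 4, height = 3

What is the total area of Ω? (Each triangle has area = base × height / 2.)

(1/2)×4×8 + (1/2)×8×4 + (1/2)×7×8 + (1/2)×4×3 = 66.0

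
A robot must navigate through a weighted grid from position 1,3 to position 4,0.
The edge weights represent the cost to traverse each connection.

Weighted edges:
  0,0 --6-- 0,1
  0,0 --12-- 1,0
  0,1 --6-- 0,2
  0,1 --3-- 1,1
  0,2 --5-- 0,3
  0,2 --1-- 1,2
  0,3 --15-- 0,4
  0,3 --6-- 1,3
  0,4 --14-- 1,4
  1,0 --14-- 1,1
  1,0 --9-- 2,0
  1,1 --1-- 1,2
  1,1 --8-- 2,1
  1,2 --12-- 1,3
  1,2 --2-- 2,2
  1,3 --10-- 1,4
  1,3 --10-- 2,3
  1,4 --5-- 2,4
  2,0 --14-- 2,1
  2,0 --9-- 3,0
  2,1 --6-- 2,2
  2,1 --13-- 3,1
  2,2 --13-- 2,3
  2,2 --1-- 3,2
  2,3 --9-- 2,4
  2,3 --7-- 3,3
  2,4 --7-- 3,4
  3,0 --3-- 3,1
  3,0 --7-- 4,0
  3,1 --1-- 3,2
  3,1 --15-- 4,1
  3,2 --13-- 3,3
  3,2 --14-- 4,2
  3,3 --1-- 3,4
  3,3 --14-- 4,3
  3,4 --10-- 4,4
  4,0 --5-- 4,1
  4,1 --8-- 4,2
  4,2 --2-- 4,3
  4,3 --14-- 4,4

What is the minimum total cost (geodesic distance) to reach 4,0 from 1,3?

Shortest path: 1,3 → 1,2 → 2,2 → 3,2 → 3,1 → 3,0 → 4,0, total weight = 26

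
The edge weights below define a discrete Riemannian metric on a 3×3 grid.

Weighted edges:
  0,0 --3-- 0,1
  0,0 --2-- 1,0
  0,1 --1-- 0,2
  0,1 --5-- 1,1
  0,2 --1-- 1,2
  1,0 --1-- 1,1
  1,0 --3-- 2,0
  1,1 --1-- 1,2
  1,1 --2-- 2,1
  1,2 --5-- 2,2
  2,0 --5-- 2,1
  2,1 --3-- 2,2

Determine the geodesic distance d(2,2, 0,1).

Shortest path: 2,2 → 1,2 → 0,2 → 0,1, total weight = 7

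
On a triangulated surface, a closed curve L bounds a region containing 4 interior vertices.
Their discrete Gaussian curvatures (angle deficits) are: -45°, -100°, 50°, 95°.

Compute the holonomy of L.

Holonomy = total enclosed curvature = (-45°) + (-100°) + 50° + 95° = 0°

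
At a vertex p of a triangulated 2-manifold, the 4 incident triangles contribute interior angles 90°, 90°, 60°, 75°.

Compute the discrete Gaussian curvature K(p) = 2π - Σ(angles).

Sum of angles = 315°. K = 360° - 315° = 45° = π/4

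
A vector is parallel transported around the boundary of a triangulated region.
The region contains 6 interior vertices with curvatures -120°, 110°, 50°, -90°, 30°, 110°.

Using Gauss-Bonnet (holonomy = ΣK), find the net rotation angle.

Holonomy = total enclosed curvature = (-120°) + 110° + 50° + (-90°) + 30° + 110° = 90°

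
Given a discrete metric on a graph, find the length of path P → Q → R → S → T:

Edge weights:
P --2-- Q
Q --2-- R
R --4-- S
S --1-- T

Arc length = 2 + 2 + 4 + 1 = 9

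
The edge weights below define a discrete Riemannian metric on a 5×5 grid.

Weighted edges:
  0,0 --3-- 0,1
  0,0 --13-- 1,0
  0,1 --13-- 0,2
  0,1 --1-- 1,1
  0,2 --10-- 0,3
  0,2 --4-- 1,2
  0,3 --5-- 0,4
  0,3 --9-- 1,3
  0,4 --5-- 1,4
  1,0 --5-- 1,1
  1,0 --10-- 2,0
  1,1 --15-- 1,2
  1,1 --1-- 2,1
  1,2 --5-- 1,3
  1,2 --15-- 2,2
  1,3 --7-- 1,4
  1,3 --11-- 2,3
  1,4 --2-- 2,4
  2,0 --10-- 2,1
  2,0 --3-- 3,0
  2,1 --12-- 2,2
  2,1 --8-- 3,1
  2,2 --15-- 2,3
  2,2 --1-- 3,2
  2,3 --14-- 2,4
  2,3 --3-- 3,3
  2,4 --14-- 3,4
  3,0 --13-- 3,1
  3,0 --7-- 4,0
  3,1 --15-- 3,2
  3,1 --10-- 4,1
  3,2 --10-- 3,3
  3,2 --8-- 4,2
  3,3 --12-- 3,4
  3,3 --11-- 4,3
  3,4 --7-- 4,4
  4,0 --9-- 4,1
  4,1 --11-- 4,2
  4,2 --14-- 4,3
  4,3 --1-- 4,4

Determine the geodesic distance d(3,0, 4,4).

Shortest path: 3,0 → 4,0 → 4,1 → 4,2 → 4,3 → 4,4, total weight = 42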